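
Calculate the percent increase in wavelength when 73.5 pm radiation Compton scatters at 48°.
1.0922%

Calculate the Compton shift:
Δλ = λ_C(1 - cos(48°))
Δλ = 2.4263 × (1 - cos(48°))
Δλ = 2.4263 × 0.3309
Δλ = 0.8028 pm

Percentage change:
(Δλ/λ₀) × 100 = (0.8028/73.5) × 100
= 1.0922%

(Intermediate values are shown rounded; full precision is carried through to the final answer.)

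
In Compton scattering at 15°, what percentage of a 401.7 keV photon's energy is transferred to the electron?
0.0261 (or 2.61%)

Calculate initial and final photon energies:

Initial: E₀ = 401.7 keV → λ₀ = 3.0865 pm
Compton shift: Δλ = 0.0827 pm
Final wavelength: λ' = 3.1692 pm
Final energy: E' = 391.2208 keV

Fractional energy loss:
(E₀ - E')/E₀ = (401.7000 - 391.2208)/401.7000
= 10.4792/401.7000
= 0.0261
= 2.61%

(Intermediate values are shown rounded; full precision is carried through to the final answer.)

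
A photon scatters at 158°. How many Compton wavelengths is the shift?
1.9272 λ_C

The Compton shift formula is:
Δλ = λ_C(1 - cos θ)

Dividing both sides by λ_C:
Δλ/λ_C = 1 - cos θ

For θ = 158°:
Δλ/λ_C = 1 - cos(158°)
Δλ/λ_C = 1 - -0.9272
Δλ/λ_C = 1.9272

This means the shift is 1.9272 × λ_C = 4.6759 pm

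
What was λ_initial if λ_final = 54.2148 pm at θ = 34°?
53.8000 pm

From λ' = λ + Δλ, we have λ = λ' - Δλ

First calculate the Compton shift:
Δλ = λ_C(1 - cos θ)
Δλ = 2.4263 × (1 - cos(34°))
Δλ = 2.4263 × 0.1710
Δλ = 0.4148 pm

Initial wavelength:
λ = λ' - Δλ
λ = 54.2148 - 0.4148
λ = 53.8000 pm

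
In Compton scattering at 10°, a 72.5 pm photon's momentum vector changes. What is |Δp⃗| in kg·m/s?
1.5927e-24 kg·m/s

Photon momentum magnitude is p = h/λ.

Initial momentum:
p₀ = h/λ = 6.6261e-34/7.2500e-11 = 9.1394e-24 kg·m/s

After scattering:
λ' = λ + Δλ = 72.5 + 0.0369 = 72.5369 pm
p' = h/λ' = 6.6261e-34/7.2537e-11 = 9.1348e-24 kg·m/s

Momentum is a vector; the scattered photon's direction makes angle θ = 10° with the incident direction. The magnitude of the vector change Δp⃗ = p⃗₀ − p⃗' is found from the law of cosines:
|Δp⃗|² = p₀² + p'² − 2p₀p'cos θ
|Δp⃗|² = (9.1394e-24)² + (9.1348e-24)² − 2·9.1394e-24·9.1348e-24·cos(10°)
|Δp⃗| = 1.5927e-24 kg·m/s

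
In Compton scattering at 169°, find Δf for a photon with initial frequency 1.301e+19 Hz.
2.246e+18 Hz (decrease)

Convert frequency to wavelength (c = 299792458 m/s):
λ₀ = c/f₀ = 299792458/1.301e+19 = 2.3043233e-11 m = 23.0432 pm

Calculate Compton shift:
Δλ = λ_C(1 - cos(169°)) = 4.8080 pm

Final wavelength:
λ' = λ₀ + Δλ = 23.0432 + 4.8080 = 27.8513 pm

Final frequency:
f' = c/λ' = 299792458/2.7851275e-11 = 1.0764048e+19 Hz

Frequency shift (decrease):
Δf = f₀ - f' = 1.301e+19 - 1.0764048e+19 = 2.246e+18 Hz

(Intermediate values are shown rounded; full precision is carried through to the final answer.)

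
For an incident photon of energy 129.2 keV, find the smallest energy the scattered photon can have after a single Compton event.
85.8086 keV (at θ = 180°)

The scattered photon has minimum energy when its wavelength is maximum, i.e., when the Compton shift Δλ = λ_C(1 − cos θ) is maximum. This occurs at θ = 180° (backscattering), giving Δλ_max = 2λ_C = 4.8526 pm.

Initial wavelength: λ₀ = hc/E₀ = 9.5963 pm
Maximum final wavelength: λ'_max = λ₀ + 2λ_C = 9.5963 + 4.8526 = 14.4489 pm
Minimum final energy: E'_min = hc/λ'_max = 85.8086 keV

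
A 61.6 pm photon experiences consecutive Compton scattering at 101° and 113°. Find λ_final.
67.8636 pm

Apply Compton shift twice:

First scattering at θ₁ = 101°:
Δλ₁ = λ_C(1 - cos(101°))
Δλ₁ = 2.4263 × 1.1908
Δλ₁ = 2.8893 pm

After first scattering:
λ₁ = 61.6 + 2.8893 = 64.4893 pm

Second scattering at θ₂ = 113°:
Δλ₂ = λ_C(1 - cos(113°))
Δλ₂ = 2.4263 × 1.3907
Δλ₂ = 3.3743 pm

Final wavelength:
λ₂ = 64.4893 + 3.3743 = 67.8636 pm

Total shift: Δλ_total = 2.8893 + 3.3743 = 6.2636 pm

(Intermediate values are shown rounded; full precision is carried through to the final answer.)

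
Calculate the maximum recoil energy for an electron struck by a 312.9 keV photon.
172.2493 keV

Maximum energy transfer occurs at θ = 180° (backscattering).

Initial photon: E₀ = 312.9 keV → λ₀ = 3.9624 pm

Maximum Compton shift (at 180°):
Δλ_max = 2λ_C = 2 × 2.4263 = 4.8526 pm

Final wavelength:
λ' = 3.9624 + 4.8526 = 8.8150 pm

Minimum photon energy (maximum energy to electron):
E'_min = hc/λ' = 140.6507 keV

Maximum electron kinetic energy:
K_max = E₀ - E'_min = 312.9000 - 140.6507 = 172.2493 keV

(Intermediate values are shown rounded; full precision is carried through to the final answer.)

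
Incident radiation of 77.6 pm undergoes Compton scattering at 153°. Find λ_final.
82.1882 pm

Using the Compton scattering formula:
λ' = λ + Δλ = λ + λ_C(1 - cos θ)

Given:
- Initial wavelength λ = 77.6 pm
- Scattering angle θ = 153°
- Compton wavelength λ_C ≈ 2.4263 pm

Calculate the shift:
Δλ = 2.4263 × (1 - cos(153°))
Δλ = 2.4263 × 1.8910
Δλ = 4.5882 pm

Final wavelength:
λ' = 77.6 + 4.5882 = 82.1882 pm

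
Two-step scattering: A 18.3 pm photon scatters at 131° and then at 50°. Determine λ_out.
23.1848 pm

Apply Compton shift twice:

First scattering at θ₁ = 131°:
Δλ₁ = λ_C(1 - cos(131°))
Δλ₁ = 2.4263 × 1.6561
Δλ₁ = 4.0181 pm

After first scattering:
λ₁ = 18.3 + 4.0181 = 22.3181 pm

Second scattering at θ₂ = 50°:
Δλ₂ = λ_C(1 - cos(50°))
Δλ₂ = 2.4263 × 0.3572
Δλ₂ = 0.8667 pm

Final wavelength:
λ₂ = 22.3181 + 0.8667 = 23.1848 pm

Total shift: Δλ_total = 4.0181 + 0.8667 = 4.8848 pm

(Intermediate values are shown rounded; full precision is carried through to the final answer.)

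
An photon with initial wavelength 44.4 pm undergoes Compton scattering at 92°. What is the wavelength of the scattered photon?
46.9110 pm

Using the Compton scattering formula:
λ' = λ + Δλ = λ + λ_C(1 - cos θ)

Given:
- Initial wavelength λ = 44.4 pm
- Scattering angle θ = 92°
- Compton wavelength λ_C ≈ 2.4263 pm

Calculate the shift:
Δλ = 2.4263 × (1 - cos(92°))
Δλ = 2.4263 × 1.0349
Δλ = 2.5110 pm

Final wavelength:
λ' = 44.4 + 2.5110 = 46.9110 pm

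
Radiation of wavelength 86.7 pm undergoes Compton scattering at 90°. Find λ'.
89.1263 pm

Using the Compton formula: λ' = λ + λ_C(1 − cos θ)

For θ = 90°, cos θ = 0 (exact) = 0.0000, so:
1 − cos 90° = 1 − (0) = 1.0000

Δλ = λ_C × 1.0000 = 2.4263 × 1.0000 = 2.4263 pm

λ' = 86.7 + 2.4263 = 89.1263 pm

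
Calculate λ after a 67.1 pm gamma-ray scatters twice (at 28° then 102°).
70.3148 pm

Apply Compton shift twice:

First scattering at θ₁ = 28°:
Δλ₁ = λ_C(1 - cos(28°))
Δλ₁ = 2.4263 × 0.1171
Δλ₁ = 0.2840 pm

After first scattering:
λ₁ = 67.1 + 0.2840 = 67.3840 pm

Second scattering at θ₂ = 102°:
Δλ₂ = λ_C(1 - cos(102°))
Δλ₂ = 2.4263 × 1.2079
Δλ₂ = 2.9308 pm

Final wavelength:
λ₂ = 67.3840 + 2.9308 = 70.3148 pm

Total shift: Δλ_total = 0.2840 + 2.9308 = 3.2148 pm

(Intermediate values are shown rounded; full precision is carried through to the final answer.)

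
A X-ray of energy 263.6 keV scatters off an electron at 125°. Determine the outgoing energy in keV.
145.4960 keV

First convert energy to wavelength:
λ = hc/E, with hc ≈ 1239.842 keV·pm (i.e. 1239.842 eV·nm)

For E = 263.6 keV = 263600 eV:
λ = 1239.842 keV·pm / 263.6 keV
λ = 4.7035 pm

Calculate the Compton shift:
Δλ = λ_C(1 - cos(125°)) = 2.4263 × 1.5736
Δλ = 3.8180 pm

Final wavelength:
λ' = 4.7035 + 3.8180 = 8.5215 pm

Final energy:
E' = hc/λ' = 1239.842 / 8.5215 = 145.4960 keV

(Intermediate values are shown rounded; full precision is carried through to the final answer.)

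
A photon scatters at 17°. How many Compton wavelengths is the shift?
0.0437 λ_C

The Compton shift formula is:
Δλ = λ_C(1 - cos θ)

Dividing both sides by λ_C:
Δλ/λ_C = 1 - cos θ

For θ = 17°:
Δλ/λ_C = 1 - cos(17°)
Δλ/λ_C = 1 - 0.9563
Δλ/λ_C = 0.0437

This means the shift is 0.0437 × λ_C = 0.1060 pm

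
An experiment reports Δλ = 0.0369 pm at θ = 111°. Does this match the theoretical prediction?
No, inconsistent

Calculate the expected shift for θ = 111°:

Δλ_expected = λ_C(1 - cos(111°))
Δλ_expected = 2.4263 × (1 - cos(111°))
Δλ_expected = 2.4263 × 1.3584
Δλ_expected = 3.2958 pm

Given shift: 0.0369 pm
Expected shift: 3.2958 pm
Difference: 3.2590 pm

The values do not match. The given shift corresponds to θ ≈ 10.0°, not 111°.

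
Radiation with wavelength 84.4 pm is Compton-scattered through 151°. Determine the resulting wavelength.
88.9484 pm

Using the Compton scattering formula:
λ' = λ + Δλ = λ + λ_C(1 - cos θ)

Given:
- Initial wavelength λ = 84.4 pm
- Scattering angle θ = 151°
- Compton wavelength λ_C ≈ 2.4263 pm

Calculate the shift:
Δλ = 2.4263 × (1 - cos(151°))
Δλ = 2.4263 × 1.8746
Δλ = 4.5484 pm

Final wavelength:
λ' = 84.4 + 4.5484 = 88.9484 pm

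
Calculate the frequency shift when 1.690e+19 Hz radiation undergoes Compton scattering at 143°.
3.337e+18 Hz (decrease)

Convert frequency to wavelength (c = 299792458 m/s):
λ₀ = c/f₀ = 299792458/1.690e+19 = 1.7739199e-11 m = 17.7392 pm

Calculate Compton shift:
Δλ = λ_C(1 - cos(143°)) = 4.3640 pm

Final wavelength:
λ' = λ₀ + Δλ = 17.7392 + 4.3640 = 22.1032 pm

Final frequency:
f' = c/λ' = 299792458/2.2103246e-11 = 1.3563277e+19 Hz

Frequency shift (decrease):
Δf = f₀ - f' = 1.690e+19 - 1.3563277e+19 = 3.337e+18 Hz

(Intermediate values are shown rounded; full precision is carried through to the final answer.)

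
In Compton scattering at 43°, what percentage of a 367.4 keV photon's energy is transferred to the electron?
0.1619 (or 16.19%)

Calculate initial and final photon energies:

Initial: E₀ = 367.4 keV → λ₀ = 3.3746 pm
Compton shift: Δλ = 0.6518 pm
Final wavelength: λ' = 4.0265 pm
Final energy: E' = 307.9238 keV

Fractional energy loss:
(E₀ - E')/E₀ = (367.4000 - 307.9238)/367.4000
= 59.4762/367.4000
= 0.1619
= 16.19%

(Intermediate values are shown rounded; full precision is carried through to the final answer.)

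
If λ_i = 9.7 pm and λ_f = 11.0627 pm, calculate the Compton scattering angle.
64.00°

First find the wavelength shift:
Δλ = λ' - λ = 11.0627 - 9.7 = 1.3627 pm

Using Δλ = λ_C(1 - cos θ), with λ_C = h/(m_e·c) ≈ 2.42631024 pm:
cos θ = 1 - Δλ/λ_C
cos θ = 1 - 1.3627/2.42631024
cos θ = 0.438365

θ = arccos(0.438365)
θ = 64.00°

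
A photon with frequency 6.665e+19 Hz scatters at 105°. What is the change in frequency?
2.695e+19 Hz (decrease)

Convert frequency to wavelength (c = 299792458 m/s):
λ₀ = c/f₀ = 299792458/6.665e+19 = 4.4980114e-12 m = 4.4980 pm

Calculate Compton shift:
Δλ = λ_C(1 - cos(105°)) = 3.0543 pm

Final wavelength:
λ' = λ₀ + Δλ = 4.4980 + 3.0543 = 7.5523 pm

Final frequency:
f' = c/λ' = 299792458/7.5522969e-12 = 3.9695534e+19 Hz

Frequency shift (decrease):
Δf = f₀ - f' = 6.665e+19 - 3.9695534e+19 = 2.695e+19 Hz

(Intermediate values are shown rounded; full precision is carried through to the final answer.)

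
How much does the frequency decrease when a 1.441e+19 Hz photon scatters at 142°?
2.486e+18 Hz (decrease)

Convert frequency to wavelength (c = 299792458 m/s):
λ₀ = c/f₀ = 299792458/1.441e+19 = 2.0804473e-11 m = 20.8045 pm

Calculate Compton shift:
Δλ = λ_C(1 - cos(142°)) = 4.3383 pm

Final wavelength:
λ' = λ₀ + Δλ = 20.8045 + 4.3383 = 25.1427 pm

Final frequency:
f' = c/λ' = 299792458/2.5142742e-11 = 1.1923618e+19 Hz

Frequency shift (decrease):
Δf = f₀ - f' = 1.441e+19 - 1.1923618e+19 = 2.486e+18 Hz

(Intermediate values are shown rounded; full precision is carried through to the final answer.)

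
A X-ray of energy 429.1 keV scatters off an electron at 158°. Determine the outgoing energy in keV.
163.8844 keV

First convert energy to wavelength:
λ = hc/E, with hc ≈ 1239.842 keV·pm (i.e. 1239.842 eV·nm)

For E = 429.1 keV = 429100 eV:
λ = 1239.842 keV·pm / 429.1 keV
λ = 2.8894 pm

Calculate the Compton shift:
Δλ = λ_C(1 - cos(158°)) = 2.4263 × 1.9272
Δλ = 4.6759 pm

Final wavelength:
λ' = 2.8894 + 4.6759 = 7.5653 pm

Final energy:
E' = hc/λ' = 1239.842 / 7.5653 = 163.8844 keV

(Intermediate values are shown rounded; full precision is carried through to the final answer.)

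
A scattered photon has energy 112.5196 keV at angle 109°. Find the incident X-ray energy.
158.8999 keV

Convert final energy to wavelength (hc ≈ 1239.842 keV·pm):
λ' = hc/E' = 1239.842 / 112.5196 = 11.0189 pm

Calculate the Compton shift:
Δλ = λ_C(1 - cos(109°))
Δλ = 2.4263 × (1 - cos(109°))
Δλ = 3.2162 pm

Initial wavelength:
λ = λ' - Δλ = 11.0189 - 3.2162 = 7.8027 pm

Initial energy:
E = hc/λ = 1239.842 / 7.8027 = 158.8999 keV

(Intermediate values are shown rounded; full precision is carried through to the final answer.)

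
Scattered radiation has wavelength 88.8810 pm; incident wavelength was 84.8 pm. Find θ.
133.00°

First find the wavelength shift:
Δλ = λ' - λ = 88.8810 - 84.8 = 4.0810 pm

Using Δλ = λ_C(1 - cos θ), with λ_C = h/(m_e·c) ≈ 2.42631024 pm:
cos θ = 1 - Δλ/λ_C
cos θ = 1 - 4.0810/2.42631024
cos θ = -0.681978

θ = arccos(-0.681978)
θ = 133.00°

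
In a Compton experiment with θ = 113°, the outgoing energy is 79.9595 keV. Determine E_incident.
102.2000 keV

Convert final energy to wavelength (hc ≈ 1239.842 keV·pm):
λ' = hc/E' = 1239.842 / 79.9595 = 15.5059 pm

Calculate the Compton shift:
Δλ = λ_C(1 - cos(113°))
Δλ = 2.4263 × (1 - cos(113°))
Δλ = 3.3743 pm

Initial wavelength:
λ = λ' - Δλ = 15.5059 - 3.3743 = 12.1315 pm

Initial energy:
E = hc/λ = 1239.842 / 12.1315 = 102.2000 keV

(Intermediate values are shown rounded; full precision is carried through to the final answer.)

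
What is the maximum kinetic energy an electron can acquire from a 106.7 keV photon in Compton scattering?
31.4327 keV

Maximum energy transfer occurs at θ = 180° (backscattering).

Initial photon: E₀ = 106.7 keV → λ₀ = 11.6199 pm

Maximum Compton shift (at 180°):
Δλ_max = 2λ_C = 2 × 2.4263 = 4.8526 pm

Final wavelength:
λ' = 11.6199 + 4.8526 = 16.4725 pm

Minimum photon energy (maximum energy to electron):
E'_min = hc/λ' = 75.2673 keV

Maximum electron kinetic energy:
K_max = E₀ - E'_min = 106.7000 - 75.2673 = 31.4327 keV

(Intermediate values are shown rounded; full precision is carried through to the final answer.)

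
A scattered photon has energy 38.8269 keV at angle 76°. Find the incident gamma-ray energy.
41.2000 keV

Convert final energy to wavelength (hc ≈ 1239.842 keV·pm):
λ' = hc/E' = 1239.842 / 38.8269 = 31.9326 pm

Calculate the Compton shift:
Δλ = λ_C(1 - cos(76°))
Δλ = 2.4263 × (1 - cos(76°))
Δλ = 1.8393 pm

Initial wavelength:
λ = λ' - Δλ = 31.9326 - 1.8393 = 30.0932 pm

Initial energy:
E = hc/λ = 1239.842 / 30.0932 = 41.2000 keV

(Intermediate values are shown rounded; full precision is carried through to the final answer.)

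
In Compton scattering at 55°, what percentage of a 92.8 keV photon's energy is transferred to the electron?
0.0719 (or 7.19%)

Calculate initial and final photon energies:

Initial: E₀ = 92.8 keV → λ₀ = 13.3604 pm
Compton shift: Δλ = 1.0346 pm
Final wavelength: λ' = 14.3950 pm
Final energy: E' = 86.1300 keV

Fractional energy loss:
(E₀ - E')/E₀ = (92.8000 - 86.1300)/92.8000
= 6.6700/92.8000
= 0.0719
= 7.19%

(Intermediate values are shown rounded; full precision is carried through to the final answer.)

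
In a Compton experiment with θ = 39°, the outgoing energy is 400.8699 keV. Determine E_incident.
485.8000 keV

Convert final energy to wavelength (hc ≈ 1239.842 keV·pm):
λ' = hc/E' = 1239.842 / 400.8699 = 3.0929 pm

Calculate the Compton shift:
Δλ = λ_C(1 - cos(39°))
Δλ = 2.4263 × (1 - cos(39°))
Δλ = 0.5407 pm

Initial wavelength:
λ = λ' - Δλ = 3.0929 - 0.5407 = 2.5522 pm

Initial energy:
E = hc/λ = 1239.842 / 2.5522 = 485.8000 keV

(Intermediate values are shown rounded; full precision is carried through to the final answer.)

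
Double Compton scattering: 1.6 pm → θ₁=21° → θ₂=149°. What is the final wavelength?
6.2672 pm

Apply Compton shift twice:

First scattering at θ₁ = 21°:
Δλ₁ = λ_C(1 - cos(21°))
Δλ₁ = 2.4263 × 0.0664
Δλ₁ = 0.1612 pm

After first scattering:
λ₁ = 1.6 + 0.1612 = 1.7612 pm

Second scattering at θ₂ = 149°:
Δλ₂ = λ_C(1 - cos(149°))
Δλ₂ = 2.4263 × 1.8572
Δλ₂ = 4.5061 pm

Final wavelength:
λ₂ = 1.7612 + 4.5061 = 6.2672 pm

Total shift: Δλ_total = 0.1612 + 4.5061 = 4.6672 pm

(Intermediate values are shown rounded; full precision is carried through to the final answer.)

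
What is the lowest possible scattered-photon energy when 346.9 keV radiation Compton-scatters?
147.1329 keV (at θ = 180°)

The scattered photon has minimum energy when its wavelength is maximum, i.e., when the Compton shift Δλ = λ_C(1 − cos θ) is maximum. This occurs at θ = 180° (backscattering), giving Δλ_max = 2λ_C = 4.8526 pm.

Initial wavelength: λ₀ = hc/E₀ = 3.5741 pm
Maximum final wavelength: λ'_max = λ₀ + 2λ_C = 3.5741 + 4.8526 = 8.4267 pm
Minimum final energy: E'_min = hc/λ'_max = 147.1329 keV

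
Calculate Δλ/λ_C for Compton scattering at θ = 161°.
1.9455 λ_C

The Compton shift formula is:
Δλ = λ_C(1 - cos θ)

Dividing both sides by λ_C:
Δλ/λ_C = 1 - cos θ

For θ = 161°:
Δλ/λ_C = 1 - cos(161°)
Δλ/λ_C = 1 - -0.9455
Δλ/λ_C = 1.9455

This means the shift is 1.9455 × λ_C = 4.7204 pm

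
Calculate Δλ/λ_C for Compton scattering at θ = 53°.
0.3982 λ_C

The Compton shift formula is:
Δλ = λ_C(1 - cos θ)

Dividing both sides by λ_C:
Δλ/λ_C = 1 - cos θ

For θ = 53°:
Δλ/λ_C = 1 - cos(53°)
Δλ/λ_C = 1 - 0.6018
Δλ/λ_C = 0.3982

This means the shift is 0.3982 × λ_C = 0.9661 pm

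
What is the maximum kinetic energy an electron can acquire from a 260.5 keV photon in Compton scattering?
131.5122 keV

Maximum energy transfer occurs at θ = 180° (backscattering).

Initial photon: E₀ = 260.5 keV → λ₀ = 4.7595 pm

Maximum Compton shift (at 180°):
Δλ_max = 2λ_C = 2 × 2.4263 = 4.8526 pm

Final wavelength:
λ' = 4.7595 + 4.8526 = 9.6121 pm

Minimum photon energy (maximum energy to electron):
E'_min = hc/λ' = 128.9878 keV

Maximum electron kinetic energy:
K_max = E₀ - E'_min = 260.5000 - 128.9878 = 131.5122 keV

(Intermediate values are shown rounded; full precision is carried through to the final answer.)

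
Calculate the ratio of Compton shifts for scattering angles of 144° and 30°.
144° produces the larger shift by a factor of 13.503

Calculate both shifts using Δλ = λ_C(1 - cos θ):

For θ₁ = 30°:
Δλ₁ = 2.4263 × (1 - cos(30°))
Δλ₁ = 2.4263 × 0.1340
Δλ₁ = 0.3251 pm

For θ₂ = 144°:
Δλ₂ = 2.4263 × (1 - cos(144°))
Δλ₂ = 2.4263 × 1.8090
Δλ₂ = 4.3892 pm

The 144° angle produces the larger shift.
Ratio: 4.3892/0.3251 = 13.503

(Intermediate values are shown rounded; full precision is carried through to the final answer.)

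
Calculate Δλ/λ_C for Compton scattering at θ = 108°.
1.3090 λ_C

The Compton shift formula is:
Δλ = λ_C(1 - cos θ)

Dividing both sides by λ_C:
Δλ/λ_C = 1 - cos θ

For θ = 108°:
Δλ/λ_C = 1 - cos(108°)
Δλ/λ_C = 1 - -0.3090
Δλ/λ_C = 1.3090

This means the shift is 1.3090 × λ_C = 3.1761 pm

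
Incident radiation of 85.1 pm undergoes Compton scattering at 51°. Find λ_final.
85.9994 pm

Using the Compton scattering formula:
λ' = λ + Δλ = λ + λ_C(1 - cos θ)

Given:
- Initial wavelength λ = 85.1 pm
- Scattering angle θ = 51°
- Compton wavelength λ_C ≈ 2.4263 pm

Calculate the shift:
Δλ = 2.4263 × (1 - cos(51°))
Δλ = 2.4263 × 0.3707
Δλ = 0.8994 pm

Final wavelength:
λ' = 85.1 + 0.8994 = 85.9994 pm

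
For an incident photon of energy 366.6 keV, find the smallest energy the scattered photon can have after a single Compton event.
150.5645 keV (at θ = 180°)

The scattered photon has minimum energy when its wavelength is maximum, i.e., when the Compton shift Δλ = λ_C(1 − cos θ) is maximum. This occurs at θ = 180° (backscattering), giving Δλ_max = 2λ_C = 4.8526 pm.

Initial wavelength: λ₀ = hc/E₀ = 3.3820 pm
Maximum final wavelength: λ'_max = λ₀ + 2λ_C = 3.3820 + 4.8526 = 8.2346 pm
Minimum final energy: E'_min = hc/λ'_max = 150.5645 keV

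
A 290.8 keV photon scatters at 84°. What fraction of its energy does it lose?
0.3376 (or 33.76%)

Calculate initial and final photon energies:

Initial: E₀ = 290.8 keV → λ₀ = 4.2636 pm
Compton shift: Δλ = 2.1727 pm
Final wavelength: λ' = 6.4362 pm
Final energy: E' = 192.6343 keV

Fractional energy loss:
(E₀ - E')/E₀ = (290.8000 - 192.6343)/290.8000
= 98.1657/290.8000
= 0.3376
= 33.76%

(Intermediate values are shown rounded; full precision is carried through to the final answer.)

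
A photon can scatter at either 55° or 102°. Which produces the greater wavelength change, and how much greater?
102° produces the larger shift by a factor of 2.833

Calculate both shifts using Δλ = λ_C(1 - cos θ):

For θ₁ = 55°:
Δλ₁ = 2.4263 × (1 - cos(55°))
Δλ₁ = 2.4263 × 0.4264
Δλ₁ = 1.0346 pm

For θ₂ = 102°:
Δλ₂ = 2.4263 × (1 - cos(102°))
Δλ₂ = 2.4263 × 1.2079
Δλ₂ = 2.9308 pm

The 102° angle produces the larger shift.
Ratio: 2.9308/1.0346 = 2.833

(Intermediate values are shown rounded; full precision is carried through to the final answer.)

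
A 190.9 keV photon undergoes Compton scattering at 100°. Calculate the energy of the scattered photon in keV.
132.7119 keV

First convert energy to wavelength:
λ = hc/E, with hc ≈ 1239.842 keV·pm (i.e. 1239.842 eV·nm)

For E = 190.9 keV = 190900 eV:
λ = 1239.842 keV·pm / 190.9 keV
λ = 6.4947 pm

Calculate the Compton shift:
Δλ = λ_C(1 - cos(100°)) = 2.4263 × 1.1736
Δλ = 2.8476 pm

Final wavelength:
λ' = 6.4947 + 2.8476 = 9.3424 pm

Final energy:
E' = hc/λ' = 1239.842 / 9.3424 = 132.7119 keV

(Intermediate values are shown rounded; full precision is carried through to the final answer.)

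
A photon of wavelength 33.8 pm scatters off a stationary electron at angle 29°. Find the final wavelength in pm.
34.1042 pm

Using the Compton scattering formula:
λ' = λ + Δλ = λ + λ_C(1 - cos θ)

Given:
- Initial wavelength λ = 33.8 pm
- Scattering angle θ = 29°
- Compton wavelength λ_C ≈ 2.4263 pm

Calculate the shift:
Δλ = 2.4263 × (1 - cos(29°))
Δλ = 2.4263 × 0.1254
Δλ = 0.3042 pm

Final wavelength:
λ' = 33.8 + 0.3042 = 34.1042 pm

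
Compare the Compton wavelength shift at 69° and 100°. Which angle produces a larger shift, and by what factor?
100° produces the larger shift by a factor of 1.829

Calculate both shifts using Δλ = λ_C(1 - cos θ):

For θ₁ = 69°:
Δλ₁ = 2.4263 × (1 - cos(69°))
Δλ₁ = 2.4263 × 0.6416
Δλ₁ = 1.5568 pm

For θ₂ = 100°:
Δλ₂ = 2.4263 × (1 - cos(100°))
Δλ₂ = 2.4263 × 1.1736
Δλ₂ = 2.8476 pm

The 100° angle produces the larger shift.
Ratio: 2.8476/1.5568 = 1.829

(Intermediate values are shown rounded; full precision is carried through to the final answer.)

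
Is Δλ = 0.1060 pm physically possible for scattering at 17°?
Yes, consistent

Calculate the expected shift for θ = 17°:

Δλ_expected = λ_C(1 - cos(17°))
Δλ_expected = 2.4263 × (1 - cos(17°))
Δλ_expected = 2.4263 × 0.0437
Δλ_expected = 0.1060 pm

Given shift: 0.1060 pm
Expected shift: 0.1060 pm
Difference: 0.0000 pm

The values match. This is consistent with Compton scattering at the stated angle.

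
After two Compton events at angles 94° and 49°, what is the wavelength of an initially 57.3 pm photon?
60.7301 pm

Apply Compton shift twice:

First scattering at θ₁ = 94°:
Δλ₁ = λ_C(1 - cos(94°))
Δλ₁ = 2.4263 × 1.0698
Δλ₁ = 2.5956 pm

After first scattering:
λ₁ = 57.3 + 2.5956 = 59.8956 pm

Second scattering at θ₂ = 49°:
Δλ₂ = λ_C(1 - cos(49°))
Δλ₂ = 2.4263 × 0.3439
Δλ₂ = 0.8345 pm

Final wavelength:
λ₂ = 59.8956 + 0.8345 = 60.7301 pm

Total shift: Δλ_total = 2.5956 + 0.8345 = 3.4301 pm

(Intermediate values are shown rounded; full precision is carried through to the final answer.)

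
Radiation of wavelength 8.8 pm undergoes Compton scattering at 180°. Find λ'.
13.6526 pm

Using the Compton formula: λ' = λ + λ_C(1 − cos θ)

For θ = 180°, cos θ = -1 (exact) = -1.0000, so:
1 − cos 180° = 1 − (-1) = 2.0000

Δλ = λ_C × 2.0000 = 2.4263 × 2.0000 = 4.8526 pm

λ' = 8.8 + 4.8526 = 13.6526 pm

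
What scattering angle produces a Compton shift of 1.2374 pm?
60.66°

From the Compton formula Δλ = λ_C(1 - cos θ), we can solve for θ:

cos θ = 1 - Δλ/λ_C

Given:
- Δλ = 1.2374 pm
- λ_C = h/(m_e·c) ≈ 2.42631024 pm

cos θ = 1 - 1.2374/2.42631024
cos θ = 1 - 0.509992
cos θ = 0.490008

θ = arccos(0.490008)
θ = 60.66°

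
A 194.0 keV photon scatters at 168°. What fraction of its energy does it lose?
0.4289 (or 42.89%)

Calculate initial and final photon energies:

Initial: E₀ = 194.0 keV → λ₀ = 6.3909 pm
Compton shift: Δλ = 4.7996 pm
Final wavelength: λ' = 11.1905 pm
Final energy: E' = 110.7938 keV

Fractional energy loss:
(E₀ - E')/E₀ = (194.0000 - 110.7938)/194.0000
= 83.2062/194.0000
= 0.4289
= 42.89%

(Intermediate values are shown rounded; full precision is carried through to the final answer.)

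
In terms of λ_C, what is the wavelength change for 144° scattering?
1.8090 λ_C

The Compton shift formula is:
Δλ = λ_C(1 - cos θ)

Dividing both sides by λ_C:
Δλ/λ_C = 1 - cos θ

For θ = 144°:
Δλ/λ_C = 1 - cos(144°)
Δλ/λ_C = 1 - -0.8090
Δλ/λ_C = 1.8090

This means the shift is 1.8090 × λ_C = 4.3892 pm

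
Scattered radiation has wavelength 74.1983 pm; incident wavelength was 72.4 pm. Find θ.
75.00°

First find the wavelength shift:
Δλ = λ' - λ = 74.1983 - 72.4 = 1.7983 pm

Using Δλ = λ_C(1 - cos θ), with λ_C = h/(m_e·c) ≈ 2.42631024 pm:
cos θ = 1 - Δλ/λ_C
cos θ = 1 - 1.7983/2.42631024
cos θ = 0.258833

θ = arccos(0.258833)
θ = 75.00°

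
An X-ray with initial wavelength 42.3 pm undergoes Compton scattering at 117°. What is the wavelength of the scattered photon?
45.8278 pm

Using the Compton scattering formula:
λ' = λ + Δλ = λ + λ_C(1 - cos θ)

Given:
- Initial wavelength λ = 42.3 pm
- Scattering angle θ = 117°
- Compton wavelength λ_C ≈ 2.4263 pm

Calculate the shift:
Δλ = 2.4263 × (1 - cos(117°))
Δλ = 2.4263 × 1.4540
Δλ = 3.5278 pm

Final wavelength:
λ' = 42.3 + 3.5278 = 45.8278 pm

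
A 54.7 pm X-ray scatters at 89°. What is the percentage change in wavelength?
4.3583%

Calculate the Compton shift:
Δλ = λ_C(1 - cos(89°))
Δλ = 2.4263 × (1 - cos(89°))
Δλ = 2.4263 × 0.9825
Δλ = 2.3840 pm

Percentage change:
(Δλ/λ₀) × 100 = (2.3840/54.7) × 100
= 4.3583%

(Intermediate values are shown rounded; full precision is carried through to the final answer.)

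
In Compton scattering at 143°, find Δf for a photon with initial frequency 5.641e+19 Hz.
2.544e+19 Hz (decrease)

Convert frequency to wavelength (c = 299792458 m/s):
λ₀ = c/f₀ = 299792458/5.641e+19 = 5.3145268e-12 m = 5.3145 pm

Calculate Compton shift:
Δλ = λ_C(1 - cos(143°)) = 4.3640 pm

Final wavelength:
λ' = λ₀ + Δλ = 5.3145 + 4.3640 = 9.6786 pm

Final frequency:
f' = c/λ' = 299792458/9.6785746e-12 = 3.0974856e+19 Hz

Frequency shift (decrease):
Δf = f₀ - f' = 5.641e+19 - 3.0974856e+19 = 2.544e+19 Hz

(Intermediate values are shown rounded; full precision is carried through to the final answer.)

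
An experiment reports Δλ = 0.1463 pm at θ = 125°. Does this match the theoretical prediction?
No, inconsistent

Calculate the expected shift for θ = 125°:

Δλ_expected = λ_C(1 - cos(125°))
Δλ_expected = 2.4263 × (1 - cos(125°))
Δλ_expected = 2.4263 × 1.5736
Δλ_expected = 3.8180 pm

Given shift: 0.1463 pm
Expected shift: 3.8180 pm
Difference: 3.6717 pm

The values do not match. The given shift corresponds to θ ≈ 20.0°, not 125°.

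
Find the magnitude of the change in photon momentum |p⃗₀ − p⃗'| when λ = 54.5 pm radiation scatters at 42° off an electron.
8.6657e-24 kg·m/s

Photon momentum magnitude is p = h/λ.

Initial momentum:
p₀ = h/λ = 6.6261e-34/5.4500e-11 = 1.2158e-23 kg·m/s

After scattering:
λ' = λ + Δλ = 54.5 + 0.6232 = 55.1232 pm
p' = h/λ' = 6.6261e-34/5.5123e-11 = 1.2020e-23 kg·m/s

Momentum is a vector; the scattered photon's direction makes angle θ = 42° with the incident direction. The magnitude of the vector change Δp⃗ = p⃗₀ − p⃗' is found from the law of cosines:
|Δp⃗|² = p₀² + p'² − 2p₀p'cos θ
|Δp⃗|² = (1.2158e-23)² + (1.2020e-23)² − 2·1.2158e-23·1.2020e-23·cos(42°)
|Δp⃗| = 8.6657e-24 kg·m/s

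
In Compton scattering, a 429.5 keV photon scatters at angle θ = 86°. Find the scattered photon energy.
241.0376 keV

First convert energy to wavelength:
λ = hc/E, with hc ≈ 1239.842 keV·pm (i.e. 1239.842 eV·nm)

For E = 429.5 keV = 429500 eV:
λ = 1239.842 keV·pm / 429.5 keV
λ = 2.8867 pm

Calculate the Compton shift:
Δλ = λ_C(1 - cos(86°)) = 2.4263 × 0.9302
Δλ = 2.2571 pm

Final wavelength:
λ' = 2.8867 + 2.2571 = 5.1438 pm

Final energy:
E' = hc/λ' = 1239.842 / 5.1438 = 241.0376 keV

(Intermediate values are shown rounded; full precision is carried through to the final answer.)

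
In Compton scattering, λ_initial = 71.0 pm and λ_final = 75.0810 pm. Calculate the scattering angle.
133.00°

First find the wavelength shift:
Δλ = λ' - λ = 75.0810 - 71.0 = 4.0810 pm

Using Δλ = λ_C(1 - cos θ), with λ_C = h/(m_e·c) ≈ 2.42631024 pm:
cos θ = 1 - Δλ/λ_C
cos θ = 1 - 4.0810/2.42631024
cos θ = -0.681978

θ = arccos(-0.681978)
θ = 133.00°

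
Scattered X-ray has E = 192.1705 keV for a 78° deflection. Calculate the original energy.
273.7001 keV

Convert final energy to wavelength (hc ≈ 1239.842 keV·pm):
λ' = hc/E' = 1239.842 / 192.1705 = 6.4518 pm

Calculate the Compton shift:
Δλ = λ_C(1 - cos(78°))
Δλ = 2.4263 × (1 - cos(78°))
Δλ = 1.9219 pm

Initial wavelength:
λ = λ' - Δλ = 6.4518 - 1.9219 = 4.5299 pm

Initial energy:
E = hc/λ = 1239.842 / 4.5299 = 273.7001 keV

(Intermediate values are shown rounded; full precision is carried through to the final answer.)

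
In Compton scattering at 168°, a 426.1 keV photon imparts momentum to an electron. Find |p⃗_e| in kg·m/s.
3.1230e-22 kg·m/s

The electron is initially at rest, so by conservation of momentum:
p⃗_e = p⃗₀ − p⃗'  (incident photon momentum minus scattered photon momentum)

Photon momentum magnitudes (p = h/λ = E/c):
λ₀ = hc/E₀ = 2.9097 pm → p₀ = h/λ₀ = 2.2772e-22 kg·m/s
Δλ = λ_C(1 − cos 168°) = 4.7996 pm
λ' = 7.7093 pm → p' = h/λ' = 8.5949e-23 kg·m/s

The scattered photon makes angle θ = 168° with the incident direction, so by the law of cosines:
|p⃗_e|² = p₀² + p'² − 2p₀p'cos θ
|p⃗_e|² = (2.2772e-22)² + (8.5949e-23)² − 2·2.2772e-22·8.5949e-23·cos(168°)
|p⃗_e| = 3.1230e-22 kg·m/s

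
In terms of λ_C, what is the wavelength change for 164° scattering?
1.9613 λ_C

The Compton shift formula is:
Δλ = λ_C(1 - cos θ)

Dividing both sides by λ_C:
Δλ/λ_C = 1 - cos θ

For θ = 164°:
Δλ/λ_C = 1 - cos(164°)
Δλ/λ_C = 1 - -0.9613
Δλ/λ_C = 1.9613

This means the shift is 1.9613 × λ_C = 4.7586 pm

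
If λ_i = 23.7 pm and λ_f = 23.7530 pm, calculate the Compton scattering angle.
12.00°

First find the wavelength shift:
Δλ = λ' - λ = 23.7530 - 23.7 = 0.0530 pm

Using Δλ = λ_C(1 - cos θ), with λ_C = h/(m_e·c) ≈ 2.42631024 pm:
cos θ = 1 - Δλ/λ_C
cos θ = 1 - 0.0530/2.42631024
cos θ = 0.978156

θ = arccos(0.978156)
θ = 12.00°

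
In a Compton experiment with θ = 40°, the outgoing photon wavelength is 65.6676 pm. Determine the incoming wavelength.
65.1000 pm

From λ' = λ + Δλ, we have λ = λ' - Δλ

First calculate the Compton shift:
Δλ = λ_C(1 - cos θ)
Δλ = 2.4263 × (1 - cos(40°))
Δλ = 2.4263 × 0.2340
Δλ = 0.5676 pm

Initial wavelength:
λ = λ' - Δλ
λ = 65.6676 - 0.5676
λ = 65.1000 pm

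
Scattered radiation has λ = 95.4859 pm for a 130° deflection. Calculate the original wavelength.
91.5000 pm

From λ' = λ + Δλ, we have λ = λ' - Δλ

First calculate the Compton shift:
Δλ = λ_C(1 - cos θ)
Δλ = 2.4263 × (1 - cos(130°))
Δλ = 2.4263 × 1.6428
Δλ = 3.9859 pm

Initial wavelength:
λ = λ' - Δλ
λ = 95.4859 - 3.9859
λ = 91.5000 pm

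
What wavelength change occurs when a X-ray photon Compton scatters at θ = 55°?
1.0346 pm

Using the Compton scattering formula:
Δλ = λ_C(1 - cos θ)

where λ_C = h/(m_e·c) ≈ 2.4263 pm is the Compton wavelength of an electron.

For θ = 55°:
cos(55°) = 0.5736
1 - cos(55°) = 0.4264

Δλ = 2.4263 × 0.4264
Δλ = 1.0346 pm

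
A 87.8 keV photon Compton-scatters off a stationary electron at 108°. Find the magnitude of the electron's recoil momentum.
6.9138e-23 kg·m/s

The electron is initially at rest, so by conservation of momentum:
p⃗_e = p⃗₀ − p⃗'  (incident photon momentum minus scattered photon momentum)

Photon momentum magnitudes (p = h/λ = E/c):
λ₀ = hc/E₀ = 14.1212 pm → p₀ = h/λ₀ = 4.6923e-23 kg·m/s
Δλ = λ_C(1 − cos 108°) = 3.1761 pm
λ' = 17.2973 pm → p' = h/λ' = 3.8307e-23 kg·m/s

The scattered photon makes angle θ = 108° with the incident direction, so by the law of cosines:
|p⃗_e|² = p₀² + p'² − 2p₀p'cos θ
|p⃗_e|² = (4.6923e-23)² + (3.8307e-23)² − 2·4.6923e-23·3.8307e-23·cos(108°)
|p⃗_e| = 6.9138e-23 kg·m/s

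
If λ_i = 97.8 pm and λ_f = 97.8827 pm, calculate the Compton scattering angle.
15.00°

First find the wavelength shift:
Δλ = λ' - λ = 97.8827 - 97.8 = 0.0827 pm

Using Δλ = λ_C(1 - cos θ), with λ_C = h/(m_e·c) ≈ 2.42631024 pm:
cos θ = 1 - Δλ/λ_C
cos θ = 1 - 0.0827/2.42631024
cos θ = 0.965915

θ = arccos(0.965915)
θ = 15.00°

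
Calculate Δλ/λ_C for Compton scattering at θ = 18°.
0.0489 λ_C

The Compton shift formula is:
Δλ = λ_C(1 - cos θ)

Dividing both sides by λ_C:
Δλ/λ_C = 1 - cos θ

For θ = 18°:
Δλ/λ_C = 1 - cos(18°)
Δλ/λ_C = 1 - 0.9511
Δλ/λ_C = 0.0489

This means the shift is 0.0489 × λ_C = 0.1188 pm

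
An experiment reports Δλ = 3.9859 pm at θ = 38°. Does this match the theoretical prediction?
No, inconsistent

Calculate the expected shift for θ = 38°:

Δλ_expected = λ_C(1 - cos(38°))
Δλ_expected = 2.4263 × (1 - cos(38°))
Δλ_expected = 2.4263 × 0.2120
Δλ_expected = 0.5144 pm

Given shift: 3.9859 pm
Expected shift: 0.5144 pm
Difference: 3.4716 pm

The values do not match. The given shift corresponds to θ ≈ 130.0°, not 38°.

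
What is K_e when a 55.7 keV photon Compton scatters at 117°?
7.6201 keV

By energy conservation: K_e = E_initial - E_final

First find the scattered photon energy:
Initial wavelength: λ = hc/E = 22.2593 pm
Compton shift: Δλ = λ_C(1 - cos(117°)) = 3.5278 pm
Final wavelength: λ' = 22.2593 + 3.5278 = 25.7871 pm
Final photon energy: E' = hc/λ' = 48.0799 keV

Electron kinetic energy:
K_e = E - E' = 55.7000 - 48.0799 = 7.6201 keV

(Intermediate values are shown rounded; full precision is carried through to the final answer.)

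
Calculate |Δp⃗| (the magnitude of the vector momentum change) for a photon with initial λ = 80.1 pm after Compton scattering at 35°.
4.9617e-24 kg·m/s

Photon momentum magnitude is p = h/λ.

Initial momentum:
p₀ = h/λ = 6.6261e-34/8.0100e-11 = 8.2722e-24 kg·m/s

After scattering:
λ' = λ + Δλ = 80.1 + 0.4388 = 80.5388 pm
p' = h/λ' = 6.6261e-34/8.0539e-11 = 8.2272e-24 kg·m/s

Momentum is a vector; the scattered photon's direction makes angle θ = 35° with the incident direction. The magnitude of the vector change Δp⃗ = p⃗₀ − p⃗' is found from the law of cosines:
|Δp⃗|² = p₀² + p'² − 2p₀p'cos θ
|Δp⃗|² = (8.2722e-24)² + (8.2272e-24)² − 2·8.2722e-24·8.2272e-24·cos(35°)
|Δp⃗| = 4.9617e-24 kg·m/s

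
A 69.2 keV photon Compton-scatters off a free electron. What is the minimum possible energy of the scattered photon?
54.4521 keV (at θ = 180°)

The scattered photon has minimum energy when its wavelength is maximum, i.e., when the Compton shift Δλ = λ_C(1 − cos θ) is maximum. This occurs at θ = 180° (backscattering), giving Δλ_max = 2λ_C = 4.8526 pm.

Initial wavelength: λ₀ = hc/E₀ = 17.9168 pm
Maximum final wavelength: λ'_max = λ₀ + 2λ_C = 17.9168 + 4.8526 = 22.7694 pm
Minimum final energy: E'_min = hc/λ'_max = 54.4521 keV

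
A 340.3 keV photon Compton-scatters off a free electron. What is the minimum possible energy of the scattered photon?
145.9324 keV (at θ = 180°)

The scattered photon has minimum energy when its wavelength is maximum, i.e., when the Compton shift Δλ = λ_C(1 − cos θ) is maximum. This occurs at θ = 180° (backscattering), giving Δλ_max = 2λ_C = 4.8526 pm.

Initial wavelength: λ₀ = hc/E₀ = 3.6434 pm
Maximum final wavelength: λ'_max = λ₀ + 2λ_C = 3.6434 + 4.8526 = 8.4960 pm
Minimum final energy: E'_min = hc/λ'_max = 145.9324 keV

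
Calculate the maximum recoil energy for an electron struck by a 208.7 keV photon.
93.8297 keV

Maximum energy transfer occurs at θ = 180° (backscattering).

Initial photon: E₀ = 208.7 keV → λ₀ = 5.9408 pm

Maximum Compton shift (at 180°):
Δλ_max = 2λ_C = 2 × 2.4263 = 4.8526 pm

Final wavelength:
λ' = 5.9408 + 4.8526 = 10.7934 pm

Minimum photon energy (maximum energy to electron):
E'_min = hc/λ' = 114.8703 keV

Maximum electron kinetic energy:
K_max = E₀ - E'_min = 208.7000 - 114.8703 = 93.8297 keV

(Intermediate values are shown rounded; full precision is carried through to the final answer.)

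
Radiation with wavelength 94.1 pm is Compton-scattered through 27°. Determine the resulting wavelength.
94.3645 pm

Using the Compton scattering formula:
λ' = λ + Δλ = λ + λ_C(1 - cos θ)

Given:
- Initial wavelength λ = 94.1 pm
- Scattering angle θ = 27°
- Compton wavelength λ_C ≈ 2.4263 pm

Calculate the shift:
Δλ = 2.4263 × (1 - cos(27°))
Δλ = 2.4263 × 0.1090
Δλ = 0.2645 pm

Final wavelength:
λ' = 94.1 + 0.2645 = 94.3645 pm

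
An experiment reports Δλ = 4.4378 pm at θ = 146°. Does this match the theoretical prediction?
Yes, consistent

Calculate the expected shift for θ = 146°:

Δλ_expected = λ_C(1 - cos(146°))
Δλ_expected = 2.4263 × (1 - cos(146°))
Δλ_expected = 2.4263 × 1.8290
Δλ_expected = 4.4378 pm

Given shift: 4.4378 pm
Expected shift: 4.4378 pm
Difference: 0.0000 pm

The values match. This is consistent with Compton scattering at the stated angle.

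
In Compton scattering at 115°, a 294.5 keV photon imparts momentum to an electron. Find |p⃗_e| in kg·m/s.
2.0918e-22 kg·m/s

The electron is initially at rest, so by conservation of momentum:
p⃗_e = p⃗₀ − p⃗'  (incident photon momentum minus scattered photon momentum)

Photon momentum magnitudes (p = h/λ = E/c):
λ₀ = hc/E₀ = 4.2100 pm → p₀ = h/λ₀ = 1.5739e-22 kg·m/s
Δλ = λ_C(1 − cos 115°) = 3.4517 pm
λ' = 7.6617 pm → p' = h/λ' = 8.6483e-23 kg·m/s

The scattered photon makes angle θ = 115° with the incident direction, so by the law of cosines:
|p⃗_e|² = p₀² + p'² − 2p₀p'cos θ
|p⃗_e|² = (1.5739e-22)² + (8.6483e-23)² − 2·1.5739e-22·8.6483e-23·cos(115°)
|p⃗_e| = 2.0918e-22 kg·m/s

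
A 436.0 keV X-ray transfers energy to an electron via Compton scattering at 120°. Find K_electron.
244.7590 keV

By energy conservation: K_e = E_initial - E_final

First find the scattered photon energy:
Initial wavelength: λ = hc/E = 2.8437 pm
Compton shift: Δλ = λ_C(1 - cos(120°)) = 3.6395 pm
Final wavelength: λ' = 2.8437 + 3.6395 = 6.4831 pm
Final photon energy: E' = hc/λ' = 191.2410 keV

Electron kinetic energy:
K_e = E - E' = 436.0000 - 191.2410 = 244.7590 keV

(Intermediate values are shown rounded; full precision is carried through to the final answer.)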